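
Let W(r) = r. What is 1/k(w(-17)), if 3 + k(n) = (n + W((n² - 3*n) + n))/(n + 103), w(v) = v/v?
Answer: -⅓ ≈ -0.33333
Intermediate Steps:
w(v) = 1
k(n) = -3 + (n² - n)/(103 + n) (k(n) = -3 + (n + ((n² - 3*n) + n))/(n + 103) = -3 + (n + (n² - 2*n))/(103 + n) = -3 + (n² - n)/(103 + n))
1/k(w(-17)) = 1/((-309 + 1² - 4*1)/(103 + 1)) = 1/((-309 + 1 - 4)/104) = 1/((1/104)*(-312)) = 1/(-3) = -⅓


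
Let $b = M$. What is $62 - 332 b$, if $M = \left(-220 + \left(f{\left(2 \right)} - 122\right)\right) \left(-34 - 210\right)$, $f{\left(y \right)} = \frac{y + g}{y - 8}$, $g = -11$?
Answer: $-27583162$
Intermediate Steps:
$f{\left(y \right)} = \frac{-11 + y}{-8 + y}$ ($f{\left(y \right)} = \frac{y - 11}{y - 8} = \frac{-11 + y}{-8 + y}$)
$M = 83082$ ($M = \left(-220 - \left(122 - \frac{-11 + 2}{-8 + 2}\right)\right) \left(-34 - 210\right) = \left(-220 - \left(122 - \frac{1}{-6} \left(-9\right)\right)\right) \left(-244\right) = \left(-220 - \frac{241}{2}\right) \left(-244\right) = \left(- \frac{681}{2}\right) \left(-244\right) = 83082$)
$b = 83082$
$62 - 332 b = 62 - 27583224 = -27583162$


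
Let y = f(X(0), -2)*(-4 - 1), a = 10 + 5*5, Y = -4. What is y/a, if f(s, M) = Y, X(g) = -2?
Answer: 4/7 ≈ 0.57143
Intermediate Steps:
a = 35 (a = 10 + 25 = 35)
f(s, M) = -4
y = 20 (y = -4*(-4 - 1) = -4*(-5) = 20)
y/a = 20/35 = 20*(1/35) = 4/7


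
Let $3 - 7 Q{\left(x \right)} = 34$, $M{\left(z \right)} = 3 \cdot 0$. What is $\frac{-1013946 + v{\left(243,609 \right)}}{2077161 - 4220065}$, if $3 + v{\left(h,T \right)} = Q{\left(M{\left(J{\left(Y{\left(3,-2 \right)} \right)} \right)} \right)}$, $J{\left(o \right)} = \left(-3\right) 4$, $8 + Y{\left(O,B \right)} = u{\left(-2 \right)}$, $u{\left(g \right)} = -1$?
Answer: $\frac{3548837}{7500164} \approx 0.47317$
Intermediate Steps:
$Y{\left(O,B \right)} = -9$ ($Y{\left(O,B \right)} = -8 - 1 = -9$)
$J{\left(o \right)} = -12$
$M{\left(z \right)} = 0$
$Q{\left(x \right)} = - \frac{31}{7}$ ($Q{\left(x \right)} = \frac{3}{7} - \frac{34}{7} = - \frac{31}{7}$)
$v{\left(h,T \right)} = - \frac{52}{7}$ ($v{\left(h,T \right)} = -3 - \frac{31}{7} = - \frac{52}{7}$)
$\frac{-1013946 + v{\left(243,609 \right)}}{2077161 - 4220065} = \frac{-1013946 - \frac{52}{7}}{2077161 - 4220065} = - \frac{7097674}{7 \left(-2142904\right)} = \left(- \frac{7097674}{7}\right) \left(- \frac{1}{2142904}\right) = \frac{3548837}{7500164}$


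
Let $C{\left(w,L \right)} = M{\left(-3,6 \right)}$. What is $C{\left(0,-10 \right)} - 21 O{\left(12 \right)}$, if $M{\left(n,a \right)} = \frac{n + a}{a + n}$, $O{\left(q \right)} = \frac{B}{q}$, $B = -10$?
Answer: $\frac{37}{2} \approx 18.5$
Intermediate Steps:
$O{\left(q \right)} = - \frac{10}{q}$
$M{\left(n,a \right)} = 1$ ($M{\left(n,a \right)} = \frac{a + n}{a + n} = 1$)
$C{\left(w,L \right)} = 1$
$C{\left(0,-10 \right)} - 21 O{\left(12 \right)} = 1 - 21 \left(- \frac{10}{12}\right) = 1 - 21 \left(\left(-10\right) \frac{1}{12}\right) = 1 - - \frac{35}{2} = 1 + \frac{35}{2} = \frac{37}{2}$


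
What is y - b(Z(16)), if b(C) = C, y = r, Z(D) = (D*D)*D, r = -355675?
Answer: -359771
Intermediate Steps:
Z(D) = D³ (Z(D) = D²*D = D³)
y = -355675
y - b(Z(16)) = -355675 - 1*16³ = -355675 - 1*4096 = -355675 - 4096 = -359771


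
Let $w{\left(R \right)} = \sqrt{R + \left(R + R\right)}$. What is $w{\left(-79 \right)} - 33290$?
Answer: $-33290 + i \sqrt{237} \approx -33290.0 + 15.395 i$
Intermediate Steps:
$w{\left(R \right)} = \sqrt{3} \sqrt{R}$ ($w{\left(R \right)} = \sqrt{R + 2 R} = \sqrt{3 R} = \sqrt{3} \sqrt{R}$)
$w{\left(-79 \right)} - 33290 = \sqrt{3} \sqrt{-79} - 33290 = \sqrt{3} i \sqrt{79} - 33290 = i \sqrt{237} - 33290 = -33290 + i \sqrt{237}$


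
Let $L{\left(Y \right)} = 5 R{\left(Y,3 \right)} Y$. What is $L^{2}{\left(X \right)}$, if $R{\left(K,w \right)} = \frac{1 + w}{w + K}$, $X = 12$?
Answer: $256$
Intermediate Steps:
$R{\left(K,w \right)} = \frac{1 + w}{K + w}$
$L{\left(Y \right)} = \frac{20 Y}{3 + Y}$ ($L{\left(Y \right)} = 5 \frac{1 + 3}{Y + 3} Y = 5 \frac{1}{3 + Y} 4 Y = 5 \frac{4}{3 + Y} Y = \frac{20}{3 + Y} Y = \frac{20 Y}{3 + Y}$)
$L^{2}{\left(X \right)} = \left(20 \cdot 12 \frac{1}{3 + 12}\right)^{2} = \left(20 \cdot 12 \cdot \frac{1}{15}\right)^{2} = 16^{2} = 256$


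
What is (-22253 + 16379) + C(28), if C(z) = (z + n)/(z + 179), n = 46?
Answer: -1215844/207 ≈ -5873.6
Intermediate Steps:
C(z) = (46 + z)/(179 + z) (C(z) = (z + 46)/(z + 179) = (46 + z)/(179 + z))
(-22253 + 16379) + C(28) = (-22253 + 16379) + (46 + 28)/(179 + 28) = -5874 + 74/207 = -1215844/207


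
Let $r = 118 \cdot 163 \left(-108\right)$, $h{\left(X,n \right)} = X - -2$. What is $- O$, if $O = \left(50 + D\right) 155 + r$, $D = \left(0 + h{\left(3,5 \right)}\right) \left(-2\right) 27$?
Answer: $2111372$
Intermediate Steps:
$h{\left(X,n \right)} = 2 + X$ ($h{\left(X,n \right)} = X + 2 = 2 + X$)
$D = -270$ ($D = \left(0 + \left(2 + 3\right)\right) \left(-2\right) 27 = \left(0 + 5\right) \left(-2\right) 27 = 5 \left(-2\right) 27 = \left(-10\right) 27 = -270$)
$r = -2077272$ ($r = 19234 \left(-108\right) = -2077272$)
$O = -2111372$ ($O = \left(50 - 270\right) 155 - 2077272 = \left(-220\right) 155 - 2077272 = -34100 - 2077272 = -2111372$)
$- O = \left(-1\right) \left(-2111372\right) = 2111372$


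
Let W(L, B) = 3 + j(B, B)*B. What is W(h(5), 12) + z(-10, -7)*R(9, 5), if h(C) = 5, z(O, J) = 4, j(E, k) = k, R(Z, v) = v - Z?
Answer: 131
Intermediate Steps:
W(L, B) = 3 + B**2 (W(L, B) = 3 + B*B = 3 + B**2)
W(h(5), 12) + z(-10, -7)*R(9, 5) = (3 + 12**2) + 4*(5 - 1*9) = (3 + 144) + 4*(5 - 9) = 147 + 4*(-4) = 147 - 16 = 131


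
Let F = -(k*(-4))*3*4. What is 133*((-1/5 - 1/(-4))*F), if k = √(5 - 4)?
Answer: 1596/5 ≈ 319.20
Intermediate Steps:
k = 1 (k = √1 = 1)
F = 48 (F = -(1*(-4))*3*4 = -(-4*3)*4 = -(-12)*4 = -1*(-48) = 48)
133*((-1/5 - 1/(-4))*F) = 133*((-1/5 - 1/(-4))*48) = 133*((-1*⅕ - 1*(-¼))*48) = 133*((-⅕ + ¼)*48) = 133*((1/20)*48) = 133*(12/5) = 1596/5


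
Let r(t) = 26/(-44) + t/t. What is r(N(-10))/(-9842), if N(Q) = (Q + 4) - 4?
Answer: -9/216524 ≈ -4.1566e-5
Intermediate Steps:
N(Q) = Q (N(Q) = (4 + Q) - 4 = Q)
r(t) = 9/22 (r(t) = 26*(-1/44) + 1 = -13/22 + 1 = 9/22)
r(N(-10))/(-9842) = (9/22)/(-9842) = (9/22)*(-1/9842) = -9/216524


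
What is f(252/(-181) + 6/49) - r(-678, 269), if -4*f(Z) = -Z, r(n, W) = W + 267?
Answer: -9513199/17738 ≈ -536.32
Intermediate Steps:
r(n, W) = 267 + W
f(Z) = Z/4 (f(Z) = -(-1)*Z/4 = Z/4)
f(252/(-181) + 6/49) - r(-678, 269) = (252/(-181) + 6/49)/4 - (267 + 269) = (252*(-1/181) + 6*(1/49))/4 - 1*536 = (-252/181 + 6/49)/4 - 536 = (¼)*(-11262/8869) - 536 = -5631/17738 - 536 = -9513199/17738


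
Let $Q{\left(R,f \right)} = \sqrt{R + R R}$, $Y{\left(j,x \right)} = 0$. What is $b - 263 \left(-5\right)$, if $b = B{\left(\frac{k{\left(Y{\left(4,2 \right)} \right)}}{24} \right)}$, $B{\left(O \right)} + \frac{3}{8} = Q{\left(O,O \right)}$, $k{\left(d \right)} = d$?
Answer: $\frac{10517}{8} \approx 1314.6$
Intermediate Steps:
$Q{\left(R,f \right)} = \sqrt{R + R^{2}}$
$B{\left(O \right)} = - \frac{3}{8} + \sqrt{O \left(1 + O\right)}$
$b = - \frac{3}{8}$ ($b = - \frac{3}{8} + \sqrt{\frac{0}{24} \left(1 + \frac{0}{24}\right)} = - \frac{3}{8} + \sqrt{0 \cdot \frac{1}{24} \left(1 + 0 \cdot \frac{1}{24}\right)} = - \frac{3}{8} + \sqrt{0 \left(1 + 0\right)} = - \frac{3}{8} + \sqrt{0 \cdot 1} = - \frac{3}{8} + \sqrt{0} = - \frac{3}{8} + 0 = - \frac{3}{8} \approx -0.375$)
$b - 263 \left(-5\right) = - \frac{3}{8} - 263 \left(-5\right) = - \frac{3}{8} - -1315 = - \frac{3}{8} + 1315 = \frac{10517}{8}$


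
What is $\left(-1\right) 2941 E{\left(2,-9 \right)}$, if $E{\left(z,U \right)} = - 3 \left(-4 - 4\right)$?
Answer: $-70584$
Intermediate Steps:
$E{\left(z,U \right)} = 24$ ($E{\left(z,U \right)} = \left(-3\right) \left(-8\right) = 24$)
$\left(-1\right) 2941 E{\left(2,-9 \right)} = \left(-1\right) 2941 \cdot 24 = \left(-2941\right) 24 = -70584$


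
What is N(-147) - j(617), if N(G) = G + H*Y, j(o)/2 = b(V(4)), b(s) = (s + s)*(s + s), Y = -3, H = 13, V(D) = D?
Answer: -314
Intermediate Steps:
b(s) = 4*s**2 (b(s) = (2*s)*(2*s) = 4*s**2)
j(o) = 128 (j(o) = 2*(4*4**2) = 2*(4*16) = 2*64 = 128)
N(G) = -39 + G (N(G) = G + 13*(-3) = G - 39 = -39 + G)
N(-147) - j(617) = (-39 - 147) - 1*128 = -186 - 128 = -314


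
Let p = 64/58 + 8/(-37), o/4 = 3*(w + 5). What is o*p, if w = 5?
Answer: 114240/1073 ≈ 106.47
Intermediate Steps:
o = 120 (o = 4*(3*(5 + 5)) = 4*(3*10) = 4*30 = 120)
p = 952/1073 (p = 64*(1/58) + 8*(-1/37) = 32/29 - 8/37 = 952/1073 ≈ 0.88723)
o*p = 120*(952/1073) = 114240/1073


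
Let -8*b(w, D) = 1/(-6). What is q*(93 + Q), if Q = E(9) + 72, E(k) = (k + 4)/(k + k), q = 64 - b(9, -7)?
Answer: 9160793/864 ≈ 10603.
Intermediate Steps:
b(w, D) = 1/48 (b(w, D) = -⅛/(-6) = -⅛*(-⅙) = 1/48)
q = 3071/48 (q = 64 - 1*1/48 = 64 - 1/48 = 3071/48 ≈ 63.979)
E(k) = (4 + k)/(2*k) (E(k) = (4 + k)/((2*k)) = (4 + k)*(1/(2*k)) = (4 + k)/(2*k))
Q = 1309/18 (Q = (½)*(4 + 9)/9 + 72 = (½)*(⅑)*13 + 72 = 13/18 + 72 = 1309/18 ≈ 72.722)
q*(93 + Q) = 3071*(93 + 1309/18)/48 = (3071/48)*(2983/18) = 9160793/864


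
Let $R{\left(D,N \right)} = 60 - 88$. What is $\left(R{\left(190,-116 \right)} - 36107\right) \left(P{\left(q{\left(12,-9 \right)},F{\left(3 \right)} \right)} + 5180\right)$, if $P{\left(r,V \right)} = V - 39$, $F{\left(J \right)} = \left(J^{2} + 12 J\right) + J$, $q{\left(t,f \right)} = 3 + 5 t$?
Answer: $-187504515$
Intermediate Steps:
$R{\left(D,N \right)} = -28$
$F{\left(J \right)} = J^{2} + 13 J$
$P{\left(r,V \right)} = -39 + V$ ($P{\left(r,V \right)} = V - 39 = -39 + V$)
$\left(R{\left(190,-116 \right)} - 36107\right) \left(P{\left(q{\left(12,-9 \right)},F{\left(3 \right)} \right)} + 5180\right) = \left(-28 - 36107\right) \left(\left(-39 + 3 \left(13 + 3\right)\right) + 5180\right) = - 36135 \left(\left(-39 + 3 \cdot 16\right) + 5180\right) = - 36135 \left(\left(-39 + 48\right) + 5180\right) = - 36135 \left(9 + 5180\right) = \left(-36135\right) 5189 = -187504515$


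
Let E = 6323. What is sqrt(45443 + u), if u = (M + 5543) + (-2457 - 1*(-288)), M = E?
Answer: 2*sqrt(13785) ≈ 234.82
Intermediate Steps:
M = 6323
u = 9697 (u = (6323 + 5543) + (-2457 - 1*(-288)) = 11866 + (-2457 + 288) = 11866 - 2169 = 9697)
sqrt(45443 + u) = sqrt(45443 + 9697) = sqrt(55140) = 2*sqrt(13785)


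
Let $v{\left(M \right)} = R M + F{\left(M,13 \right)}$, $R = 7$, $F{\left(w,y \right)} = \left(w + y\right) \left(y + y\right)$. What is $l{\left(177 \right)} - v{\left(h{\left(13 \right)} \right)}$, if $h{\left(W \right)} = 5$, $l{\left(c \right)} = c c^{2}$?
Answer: $5544730$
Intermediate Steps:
$F{\left(w,y \right)} = 2 y \left(w + y\right)$ ($F{\left(w,y \right)} = \left(w + y\right) 2 y = 2 y \left(w + y\right)$)
$l{\left(c \right)} = c^{3}$
$v{\left(M \right)} = 338 + 33 M$ ($v{\left(M \right)} = 7 M + 2 \cdot 13 \left(M + 13\right) = 7 M + 2 \cdot 13 \left(13 + M\right) = 7 M + \left(338 + 26 M\right) = 338 + 33 M$)
$l{\left(177 \right)} - v{\left(h{\left(13 \right)} \right)} = 177^{3} - \left(338 + 33 \cdot 5\right) = 5545233 - \left(338 + 165\right) = 5545233 - 503 = 5544730$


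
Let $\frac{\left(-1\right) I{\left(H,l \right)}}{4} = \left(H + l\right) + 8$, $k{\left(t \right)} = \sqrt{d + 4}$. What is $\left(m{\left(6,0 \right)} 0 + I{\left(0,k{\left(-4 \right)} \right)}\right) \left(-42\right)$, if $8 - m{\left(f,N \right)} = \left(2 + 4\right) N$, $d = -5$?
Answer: $1344 + 168 i \approx 1344.0 + 168.0 i$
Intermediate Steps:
$k{\left(t \right)} = i$ ($k{\left(t \right)} = \sqrt{-5 + 4} = \sqrt{-1} = i$)
$m{\left(f,N \right)} = 8 - 6 N$ ($m{\left(f,N \right)} = 8 - \left(2 + 4\right) N = 8 - 6 N$)
$I{\left(H,l \right)} = -32 - 4 H - 4 l$ ($I{\left(H,l \right)} = - 4 \left(\left(H + l\right) + 8\right) = - 4 \left(8 + H + l\right) = -32 - 4 H - 4 l$)
$\left(m{\left(6,0 \right)} 0 + I{\left(0,k{\left(-4 \right)} \right)}\right) \left(-42\right) = \left(\left(8 - 0\right) 0 - \left(32 + 4 i\right)\right) \left(-42\right) = \left(\left(8 + 0\right) 0 - \left(32 + 4 i\right)\right) \left(-42\right) = \left(8 \cdot 0 - \left(32 + 4 i\right)\right) \left(-42\right) = \left(0 - \left(32 + 4 i\right)\right) \left(-42\right) = \left(-32 - 4 i\right) \left(-42\right) = 1344 + 168 i$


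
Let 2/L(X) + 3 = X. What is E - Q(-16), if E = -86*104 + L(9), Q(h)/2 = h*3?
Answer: -26543/3 ≈ -8847.7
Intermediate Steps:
L(X) = 2/(-3 + X)
Q(h) = 6*h (Q(h) = 2*(h*3) = 2*(3*h) = 6*h)
E = -26831/3 (E = -86*104 + 2/(-3 + 9) = -8944 + 2/6 = -8944 + 2*(⅙) = -8944 + ⅓ = -26831/3 ≈ -8943.7)
E - Q(-16) = -26831/3 - 6*(-16) = -26831/3 - 1*(-96) = -26831/3 + 96 = -26543/3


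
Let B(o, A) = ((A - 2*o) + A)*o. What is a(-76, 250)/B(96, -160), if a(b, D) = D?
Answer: -125/24576 ≈ -0.0050863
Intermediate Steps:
B(o, A) = o*(-2*o + 2*A) (B(o, A) = (-2*o + 2*A)*o = o*(-2*o + 2*A))
a(-76, 250)/B(96, -160) = 250/((2*96*(-160 - 1*96))) = 250/((2*96*(-160 - 96))) = 250/((2*96*(-256))) = 250/(-49152) = 250*(-1/49152) = -125/24576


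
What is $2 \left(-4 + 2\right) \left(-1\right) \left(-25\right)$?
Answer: $-100$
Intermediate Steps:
$2 \left(-4 + 2\right) \left(-1\right) \left(-25\right) = 2 \left(-2\right) \left(-1\right) \left(-25\right) = \left(-4\right) \left(-1\right) \left(-25\right) = 4 \left(-25\right) = -100$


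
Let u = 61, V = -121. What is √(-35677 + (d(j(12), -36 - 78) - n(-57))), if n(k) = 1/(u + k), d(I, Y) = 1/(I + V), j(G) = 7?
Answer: I*√463661655/114 ≈ 188.88*I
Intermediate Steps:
d(I, Y) = 1/(-121 + I) (d(I, Y) = 1/(I - 121) = 1/(-121 + I))
n(k) = 1/(61 + k)
√(-35677 + (d(j(12), -36 - 78) - n(-57))) = √(-35677 + (1/(-121 + 7) - 1/(61 - 57))) = √(-35677 + (1/(-114) - 1/4)) = √(-35677 + (-1/114 - 1*¼)) = √(-35677 + (-1/114 - ¼)) = √(-35677 - 59/228) = √(-8134415/228) = I*√463661655/114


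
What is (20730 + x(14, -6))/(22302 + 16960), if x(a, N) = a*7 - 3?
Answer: 20825/39262 ≈ 0.53041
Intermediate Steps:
x(a, N) = -3 + 7*a (x(a, N) = 7*a - 3 = -3 + 7*a)
(20730 + x(14, -6))/(22302 + 16960) = (20730 + (-3 + 7*14))/(22302 + 16960) = (20730 + (-3 + 98))/39262 = (20730 + 95)*(1/39262) = 20825*(1/39262) = 20825/39262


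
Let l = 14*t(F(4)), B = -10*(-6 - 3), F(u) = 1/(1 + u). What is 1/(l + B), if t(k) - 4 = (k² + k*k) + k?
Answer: 25/3748 ≈ 0.0066702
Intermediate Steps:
t(k) = 4 + k + 2*k² (t(k) = 4 + ((k² + k*k) + k) = 4 + ((k² + k²) + k) = 4 + (2*k² + k) = 4 + (k + 2*k²) = 4 + k + 2*k²)
B = 90 (B = -10*(-9) = 90)
l = 1498/25 (l = 14*(4 + 1/(1 + 4) + 2*(1/(1 + 4))²) = 14*(4 + 1/5 + 2*(1/5)²) = 14*(4 + ⅕ + 2*(⅕)²) = 14*(4 + ⅕ + 2*(1/25)) = 14*(4 + ⅕ + 2/25) = 14*(107/25) = 1498/25 ≈ 59.920)
1/(l + B) = 1/(1498/25 + 90) = 1/(3748/25) = 25/3748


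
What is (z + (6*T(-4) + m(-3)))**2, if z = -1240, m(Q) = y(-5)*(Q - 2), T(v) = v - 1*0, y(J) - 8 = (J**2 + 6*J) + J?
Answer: 1572516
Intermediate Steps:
y(J) = 8 + J**2 + 7*J (y(J) = 8 + ((J**2 + 6*J) + J) = 8 + (J**2 + 7*J) = 8 + J**2 + 7*J)
T(v) = v (T(v) = v + 0 = v)
m(Q) = 4 - 2*Q (m(Q) = (8 + (-5)**2 + 7*(-5))*(Q - 2) = (8 + 25 - 35)*(-2 + Q) = -2*(-2 + Q) = 4 - 2*Q)
(z + (6*T(-4) + m(-3)))**2 = (-1240 + (6*(-4) + (4 - 2*(-3))))**2 = (-1240 + (-24 + (4 + 6)))**2 = (-1240 + (-24 + 10))**2 = (-1240 - 14)**2 = (-1254)**2 = 1572516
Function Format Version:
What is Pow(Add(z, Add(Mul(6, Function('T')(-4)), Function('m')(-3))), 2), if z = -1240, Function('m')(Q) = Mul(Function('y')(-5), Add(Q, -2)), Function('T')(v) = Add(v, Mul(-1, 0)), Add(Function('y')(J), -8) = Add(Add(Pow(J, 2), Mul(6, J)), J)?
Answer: 1572516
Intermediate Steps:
Function('y')(J) = Add(8, Pow(J, 2), Mul(7, J)) (Function('y')(J) = Add(8, Add(Add(Pow(J, 2), Mul(6, J)), J)) = Add(8, Add(Pow(J, 2), Mul(7, J))) = Add(8, Pow(J, 2), Mul(7, J)))
Function('T')(v) = v (Function('T')(v) = Add(v, 0) = v)
Function('m')(Q) = Add(4, Mul(-2, Q)) (Function('m')(Q) = Mul(Add(8, Pow(-5, 2), Mul(7, -5)), Add(Q, -2)) = Mul(Add(8, 25, -35), Add(-2, Q)) = Mul(-2, Add(-2, Q)) = Add(4, Mul(-2, Q)))
Pow(Add(z, Add(Mul(6, Function('T')(-4)), Function('m')(-3))), 2) = Pow(Add(-1240, Add(Mul(6, -4), Add(4, Mul(-2, -3)))), 2) = Pow(Add(-1240, Add(-24, Add(4, 6))), 2) = Pow(Add(-1240, Add(-24, 10)), 2) = Pow(Add(-1240, -14), 2) = Pow(-1254, 2) = 1572516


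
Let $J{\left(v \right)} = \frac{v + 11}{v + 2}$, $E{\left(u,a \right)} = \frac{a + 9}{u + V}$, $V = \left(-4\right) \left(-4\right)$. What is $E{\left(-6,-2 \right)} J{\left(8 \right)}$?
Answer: $\frac{133}{100} \approx 1.33$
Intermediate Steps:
$V = 16$
$E{\left(u,a \right)} = \frac{9 + a}{16 + u}$ ($E{\left(u,a \right)} = \frac{a + 9}{u + 16} = \frac{9 + a}{16 + u}$)
$J{\left(v \right)} = \frac{11 + v}{2 + v}$
$E{\left(-6,-2 \right)} J{\left(8 \right)} = \frac{9 - 2}{16 - 6} \frac{11 + 8}{2 + 8} = \frac{1}{10} \cdot 7 \cdot \frac{1}{10} \cdot 19 = \frac{7}{10} \cdot \frac{19}{10} = \frac{133}{100}$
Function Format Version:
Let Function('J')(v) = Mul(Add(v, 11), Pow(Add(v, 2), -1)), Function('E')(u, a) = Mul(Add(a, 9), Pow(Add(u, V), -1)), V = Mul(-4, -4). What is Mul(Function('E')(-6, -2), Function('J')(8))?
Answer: Rational(133, 100) ≈ 1.3300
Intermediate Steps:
V = 16
Function('E')(u, a) = Mul(Pow(Add(16, u), -1), Add(9, a)) (Function('E')(u, a) = Mul(Add(a, 9), Pow(Add(u, 16), -1)) = Mul(Add(9, a), Pow(Add(16, u), -1)) = Mul(Pow(Add(16, u), -1), Add(9, a)))
Function('J')(v) = Mul(Pow(Add(2, v), -1), Add(11, v)) (Function('J')(v) = Mul(Add(11, v), Pow(Add(2, v), -1)) = Mul(Pow(Add(2, v), -1), Add(11, v)))
Mul(Function('E')(-6, -2), Function('J')(8)) = Mul(Mul(Pow(Add(16, -6), -1), Add(9, -2)), Mul(Pow(Add(2, 8), -1), Add(11, 8))) = Mul(Mul(Pow(10, -1), 7), Mul(Pow(10, -1), 19)) = Mul(Mul(Rational(1, 10), 7), Mul(Rational(1, 10), 19)) = Mul(Rational(7, 10), Rational(19, 10)) = Rational(133, 100)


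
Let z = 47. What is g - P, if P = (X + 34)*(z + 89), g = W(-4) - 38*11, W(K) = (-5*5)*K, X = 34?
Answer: -9566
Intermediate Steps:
W(K) = -25*K
g = -318 (g = -25*(-4) - 38*11 = 100 - 418 = -318)
P = 9248 (P = (34 + 34)*(47 + 89) = 68*136 = 9248)
g - P = -318 - 1*9248 = -318 - 9248 = -9566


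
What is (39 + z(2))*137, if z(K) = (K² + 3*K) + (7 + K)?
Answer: 7946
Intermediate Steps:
z(K) = 7 + K² + 4*K
(39 + z(2))*137 = (39 + (7 + 2² + 4*2))*137 = (39 + (7 + 4 + 8))*137 = (39 + 19)*137 = 58*137 = 7946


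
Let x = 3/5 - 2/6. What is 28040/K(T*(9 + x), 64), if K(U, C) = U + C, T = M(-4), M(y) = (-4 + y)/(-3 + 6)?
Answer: 157725/221 ≈ 713.69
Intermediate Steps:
M(y) = -4/3 + y/3 (M(y) = (-4 + y)/3 = (-4 + y)*(⅓) = -4/3 + y/3)
T = -8/3 (T = -4/3 + (⅓)*(-4) = -4/3 - 4/3 = -8/3 ≈ -2.6667)
x = 4/15 (x = 3*(⅕) - 2*⅙ = ⅗ - ⅓ = 4/15 ≈ 0.26667)
K(U, C) = C + U
28040/K(T*(9 + x), 64) = 28040/(64 - 8*(9 + 4/15)/3) = 28040/(64 - 8/3*139/15) = 28040/(64 - 1112/45) = 28040/(1768/45) = 28040*(45/1768) = 157725/221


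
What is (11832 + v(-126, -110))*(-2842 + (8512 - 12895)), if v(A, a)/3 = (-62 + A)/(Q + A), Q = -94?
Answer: -940551945/11 ≈ -8.5505e+7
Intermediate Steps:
v(A, a) = 3*(-62 + A)/(-94 + A) (v(A, a) = 3*((-62 + A)/(-94 + A)) = 3*(-62 + A)/(-94 + A))
(11832 + v(-126, -110))*(-2842 + (8512 - 12895)) = (11832 + 3*(-62 - 126)/(-94 - 126))*(-2842 + (8512 - 12895)) = (11832 + 3*(-188)/(-220))*(-2842 - 4383) = (11832 + 3*(-1/220)*(-188))*(-7225) = (11832 + 141/55)*(-7225) = (650901/55)*(-7225) = -940551945/11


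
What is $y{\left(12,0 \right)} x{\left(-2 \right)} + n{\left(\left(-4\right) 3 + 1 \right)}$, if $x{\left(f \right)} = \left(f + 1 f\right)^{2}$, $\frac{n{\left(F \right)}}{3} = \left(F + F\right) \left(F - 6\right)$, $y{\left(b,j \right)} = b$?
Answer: $1314$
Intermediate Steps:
$n{\left(F \right)} = 6 F \left(-6 + F\right)$ ($n{\left(F \right)} = 3 \left(F + F\right) \left(F - 6\right) = 3 \cdot 2 F \left(-6 + F\right) = 6 F \left(-6 + F\right)$)
$x{\left(f \right)} = 4 f^{2}$ ($x{\left(f \right)} = \left(f + f\right)^{2} = \left(2 f\right)^{2} = 4 f^{2}$)
$y{\left(12,0 \right)} x{\left(-2 \right)} + n{\left(\left(-4\right) 3 + 1 \right)} = 12 \cdot 4 \left(-2\right)^{2} + 6 \left(\left(-4\right) 3 + 1\right) \left(-6 + \left(\left(-4\right) 3 + 1\right)\right) = 12 \cdot 4 \cdot 4 + 6 \left(-12 + 1\right) \left(-6 + \left(-12 + 1\right)\right) = 12 \cdot 16 + 6 \left(-11\right) \left(-6 - 11\right) = 192 + 6 \left(-11\right) \left(-17\right) = 192 + 1122 = 1314$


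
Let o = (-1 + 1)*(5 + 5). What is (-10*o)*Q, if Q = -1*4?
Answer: 0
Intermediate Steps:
Q = -4
o = 0 (o = 0*10 = 0)
(-10*o)*Q = -10*0*(-4) = 0*(-4) = 0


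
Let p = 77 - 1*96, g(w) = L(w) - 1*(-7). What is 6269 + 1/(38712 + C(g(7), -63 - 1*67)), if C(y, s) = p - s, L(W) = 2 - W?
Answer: 243381388/38823 ≈ 6269.0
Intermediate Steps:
g(w) = 9 - w (g(w) = (2 - w) - 1*(-7) = (2 - w) + 7 = 9 - w)
p = -19 (p = 77 - 96 = -19)
C(y, s) = -19 - s
6269 + 1/(38712 + C(g(7), -63 - 1*67)) = 6269 + 1/(38712 + (-19 - (-63 - 1*67))) = 6269 + 1/(38712 + (-19 - (-63 - 67))) = 6269 + 1/(38712 + (-19 - 1*(-130))) = 6269 + 1/(38712 + (-19 + 130)) = 6269 + 1/(38712 + 111) = 6269 + 1/38823 = 243381388/38823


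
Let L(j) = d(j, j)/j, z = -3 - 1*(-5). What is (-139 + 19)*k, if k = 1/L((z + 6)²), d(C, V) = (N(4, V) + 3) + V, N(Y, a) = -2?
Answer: -1536/13 ≈ -118.15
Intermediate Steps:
z = 2 (z = -3 + 5 = 2)
d(C, V) = 1 + V (d(C, V) = (-2 + 3) + V = 1 + V)
L(j) = (1 + j)/j
k = 64/65 (k = 1/((1 + (2 + 6)²)/((2 + 6)²)) = 1/((1 + 8²)/(8²)) = 1/((1 + 64)/64) = 1/((1/64)*65) = 1/(65/64) = 64/65 ≈ 0.98462)
(-139 + 19)*k = (-139 + 19)*(64/65) = -120*64/65 = -1536/13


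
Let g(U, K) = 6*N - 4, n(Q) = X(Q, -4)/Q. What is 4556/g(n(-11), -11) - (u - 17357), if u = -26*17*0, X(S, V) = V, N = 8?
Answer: 192066/11 ≈ 17461.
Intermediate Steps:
u = 0 (u = -442*0 = 0)
n(Q) = -4/Q
g(U, K) = 44 (g(U, K) = 6*8 - 4 = 48 - 4 = 44)
4556/g(n(-11), -11) - (u - 17357) = 4556/44 - (0 - 17357) = 4556*(1/44) - 1*(-17357) = 1139/11 + 17357 = 192066/11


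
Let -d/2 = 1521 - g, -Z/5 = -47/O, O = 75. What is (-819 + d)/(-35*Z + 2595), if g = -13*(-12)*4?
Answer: -7839/7456 ≈ -1.0514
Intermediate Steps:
g = 624 (g = 156*4 = 624)
Z = 47/15 (Z = -(-235)/75 = -5*(-47/75) = 47/15 ≈ 3.1333)
d = -1794 (d = -2*(1521 - 1*624) = -2*(1521 - 624) = -2*897 = -1794)
(-819 + d)/(-35*Z + 2595) = (-819 - 1794)/(-35*47/15 + 2595) = -2613/(-329/3 + 2595) = -2613/7456/3 = -2613*3/7456 = -7839/7456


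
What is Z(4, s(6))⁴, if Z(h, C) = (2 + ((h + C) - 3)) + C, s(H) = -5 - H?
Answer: 130321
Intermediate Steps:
Z(h, C) = -1 + h + 2*C (Z(h, C) = (2 + ((C + h) - 3)) + C = (2 + (-3 + C + h)) + C = (-1 + C + h) + C = -1 + h + 2*C)
Z(4, s(6))⁴ = (-1 + 4 + 2*(-5 - 1*6))⁴ = (-1 + 4 + 2*(-5 - 6))⁴ = (-1 + 4 + 2*(-11))⁴ = (-1 + 4 - 22)⁴ = (-19)⁴ = 130321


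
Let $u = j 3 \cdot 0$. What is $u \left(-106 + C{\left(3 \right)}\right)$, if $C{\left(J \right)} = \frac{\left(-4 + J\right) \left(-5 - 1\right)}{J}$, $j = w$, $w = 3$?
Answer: $0$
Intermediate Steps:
$j = 3$
$C{\left(J \right)} = \frac{24 - 6 J}{J}$ ($C{\left(J \right)} = \frac{\left(-4 + J\right) \left(-6\right)}{J} = \frac{24 - 6 J}{J}$)
$u = 0$ ($u = 3 \cdot 3 \cdot 0 = 9 \cdot 0 = 0$)
$u \left(-106 + C{\left(3 \right)}\right) = 0 \left(-106 - \left(6 - \frac{24}{3}\right)\right) = 0 \left(-106 + \left(-6 + 24 \cdot \frac{1}{3}\right)\right) = 0 \left(-106 + \left(-6 + 8\right)\right) = 0 \left(-106 + 2\right) = 0 \left(-104\right) = 0$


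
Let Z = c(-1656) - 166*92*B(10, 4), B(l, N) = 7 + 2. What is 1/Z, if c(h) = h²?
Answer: 1/2604888 ≈ 3.8389e-7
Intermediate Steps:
B(l, N) = 9
Z = 2604888 (Z = (-1656)² - 166*92*9 = 2742336 - 15272*9 = 2742336 - 1*137448 = 2742336 - 137448 = 2604888)
1/Z = 1/2604888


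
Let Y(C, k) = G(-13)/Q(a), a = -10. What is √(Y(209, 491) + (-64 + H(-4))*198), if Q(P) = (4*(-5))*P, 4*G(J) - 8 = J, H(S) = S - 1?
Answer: I*√21859210/40 ≈ 116.88*I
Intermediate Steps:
H(S) = -1 + S
G(J) = 2 + J/4
Q(P) = -20*P
Y(C, k) = -1/160 (Y(C, k) = (2 + (¼)*(-13))/((-20*(-10))) = (2 - 13/4)/200 = -5/4*1/200 = -1/160)
√(Y(209, 491) + (-64 + H(-4))*198) = √(-1/160 + (-64 + (-1 - 4))*198) = √(-1/160 + (-64 - 5)*198) = √(-1/160 - 69*198) = √(-1/160 - 13662) = √(-2185921/160) = I*√21859210/40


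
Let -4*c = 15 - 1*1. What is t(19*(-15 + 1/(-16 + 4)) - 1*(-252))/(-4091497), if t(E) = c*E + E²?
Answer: -189655/589175568 ≈ -0.00032190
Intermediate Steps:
c = -7/2 (c = -(15 - 1*1)/4 = -(15 - 1)/4 = -¼*14 = -7/2 ≈ -3.5000)
t(E) = E² - 7*E/2 (t(E) = -7*E/2 + E² = E² - 7*E/2)
t(19*(-15 + 1/(-16 + 4)) - 1*(-252))/(-4091497) = ((19*(-15 + 1/(-16 + 4)) - 1*(-252))*(-7 + 2*(19*(-15 + 1/(-16 + 4)) - 1*(-252)))/2)/(-4091497) = ((19*(-15 + 1/(-12)) + 252)*(-7 + 2*(19*(-15 + 1/(-12)) + 252))/2)*(-1/4091497) = ((19*(-15 - 1/12) + 252)*(-7 + 2*(19*(-15 - 1/12) + 252))/2)*(-1/4091497) = ((19*(-181/12) + 252)*(-7 + 2*(19*(-181/12) + 252))/2)*(-1/4091497) = ((-3439/12 + 252)*(-7 + 2*(-3439/12 + 252))/2)*(-1/4091497) = ((½)*(-415/12)*(-7 + 2*(-415/12)))*(-1/4091497) = ((½)*(-415/12)*(-7 - 415/6))*(-1/4091497) = ((½)*(-415/12)*(-457/6))*(-1/4091497) = (189655/144)*(-1/4091497) = -189655/589175568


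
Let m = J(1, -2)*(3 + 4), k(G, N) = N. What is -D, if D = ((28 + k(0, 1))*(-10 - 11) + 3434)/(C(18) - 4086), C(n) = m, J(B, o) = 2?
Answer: 2825/4072 ≈ 0.69376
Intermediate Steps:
m = 14 (m = 2*(3 + 4) = 2*7 = 14)
C(n) = 14
D = -2825/4072 (D = ((28 + 1)*(-10 - 11) + 3434)/(14 - 4086) = (29*(-21) + 3434)/(-4072) = (-609 + 3434)*(-1/4072) = 2825*(-1/4072) = -2825/4072 ≈ -0.69376)
-D = -1*(-2825/4072) = 2825/4072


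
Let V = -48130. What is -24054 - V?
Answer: 24076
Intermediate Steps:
-24054 - V = -24054 - 1*(-48130) = -24054 + 48130 = 24076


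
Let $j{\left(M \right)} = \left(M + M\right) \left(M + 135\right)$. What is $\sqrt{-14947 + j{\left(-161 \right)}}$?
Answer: $5 i \sqrt{263} \approx 81.086 i$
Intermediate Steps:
$j{\left(M \right)} = 2 M \left(135 + M\right)$
$\sqrt{-14947 + j{\left(-161 \right)}} = \sqrt{-14947 + 2 \left(-161\right) \left(135 - 161\right)} = \sqrt{-14947 + 2 \left(-161\right) \left(-26\right)} = \sqrt{-14947 + 8372} = \sqrt{-6575} = 5 i \sqrt{263}$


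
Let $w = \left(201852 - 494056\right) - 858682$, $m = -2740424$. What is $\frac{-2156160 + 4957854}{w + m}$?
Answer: $- \frac{34167}{47455} \approx -0.71999$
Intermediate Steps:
$w = -1150886$ ($w = -292204 - 858682 = -1150886$)
$\frac{-2156160 + 4957854}{w + m} = \frac{-2156160 + 4957854}{-1150886 - 2740424} = \frac{2801694}{-3891310} = 2801694 \left(- \frac{1}{3891310}\right) = - \frac{34167}{47455}$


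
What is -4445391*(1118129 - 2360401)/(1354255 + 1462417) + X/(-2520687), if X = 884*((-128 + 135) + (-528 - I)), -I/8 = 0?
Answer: 33462030749616877/17067183879 ≈ 1.9606e+6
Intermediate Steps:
I = 0 (I = -8*0 = 0)
X = -460564 (X = 884*((-128 + 135) + (-528 - 1*0)) = 884*(7 + (-528 + 0)) = 884*(7 - 528) = 884*(-521) = -460564)
-4445391*(1118129 - 2360401)/(1354255 + 1462417) + X/(-2520687) = -4445391*(1118129 - 2360401)/(1354255 + 1462417) - 460564/(-2520687) = -4445391/(2816672/(-1242272)) - 460564*(-1/2520687) = -4445391/(2816672*(-1/1242272)) + 35428/193899 = -4445391/(-88021/38821) + 35428/193899 = -4445391*(-38821/88021) + 35428/193899 = 172574524011/88021 + 35428/193899 = 33462030749616877/17067183879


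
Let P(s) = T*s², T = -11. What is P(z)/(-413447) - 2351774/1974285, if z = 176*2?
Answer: 1718505990062/816262210395 ≈ 2.1053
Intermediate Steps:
z = 352
P(s) = -11*s²
P(z)/(-413447) - 2351774/1974285 = -11*352²/(-413447) - 2351774/1974285 = -11*123904*(-1/413447) - 2351774*1/1974285 = -1362944*(-1/413447) - 2351774/1974285 = 1362944/413447 - 2351774/1974285 = 1718505990062/816262210395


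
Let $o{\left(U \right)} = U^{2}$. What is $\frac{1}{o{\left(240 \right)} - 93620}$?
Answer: $- \frac{1}{36020} \approx -2.7762 \cdot 10^{-5}$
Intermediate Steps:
$\frac{1}{o{\left(240 \right)} - 93620} = \frac{1}{240^{2} - 93620} = \frac{1}{57600 - 93620} = \frac{1}{-36020} = - \frac{1}{36020}$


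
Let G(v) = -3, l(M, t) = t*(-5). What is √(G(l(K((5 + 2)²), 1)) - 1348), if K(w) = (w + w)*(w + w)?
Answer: I*√1351 ≈ 36.756*I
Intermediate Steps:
K(w) = 4*w² (K(w) = (2*w)*(2*w) = 4*w²)
l(M, t) = -5*t
√(G(l(K((5 + 2)²), 1)) - 1348) = √(-3 - 1348) = √(-1351) = I*√1351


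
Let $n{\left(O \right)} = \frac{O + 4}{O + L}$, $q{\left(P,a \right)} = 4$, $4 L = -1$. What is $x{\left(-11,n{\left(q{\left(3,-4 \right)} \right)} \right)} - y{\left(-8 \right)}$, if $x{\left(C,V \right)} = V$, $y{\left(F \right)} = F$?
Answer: $\frac{152}{15} \approx 10.133$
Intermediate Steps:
$L = - \frac{1}{4}$ ($L = \frac{1}{4} \left(-1\right) = - \frac{1}{4} \approx -0.25$)
$n{\left(O \right)} = \frac{4 + O}{- \frac{1}{4} + O}$ ($n{\left(O \right)} = \frac{O + 4}{O - \frac{1}{4}} = \frac{4 + O}{- \frac{1}{4} + O}$)
$x{\left(-11,n{\left(q{\left(3,-4 \right)} \right)} \right)} - y{\left(-8 \right)} = \frac{4 \left(4 + 4\right)}{-1 + 4 \cdot 4} - -8 = 4 \frac{1}{-1 + 16} \cdot 8 + 8 = 4 \cdot \frac{1}{15} \cdot 8 + 8 = \frac{32}{15} + 8 = \frac{152}{15}$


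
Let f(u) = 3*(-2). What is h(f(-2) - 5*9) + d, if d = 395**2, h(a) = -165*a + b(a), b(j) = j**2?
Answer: 167041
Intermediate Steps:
f(u) = -6
h(a) = a**2 - 165*a (h(a) = -165*a + a**2 = a**2 - 165*a)
d = 156025
h(f(-2) - 5*9) + d = (-6 - 5*9)*(-165 + (-6 - 5*9)) + 156025 = (-6 - 45)*(-165 + (-6 - 45)) + 156025 = -51*(-165 - 51) + 156025 = -51*(-216) + 156025 = 11016 + 156025 = 167041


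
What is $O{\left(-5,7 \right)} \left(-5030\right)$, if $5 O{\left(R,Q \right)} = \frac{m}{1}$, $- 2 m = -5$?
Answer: $-2515$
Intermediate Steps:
$m = \frac{5}{2}$ ($m = \left(- \frac{1}{2}\right) \left(-5\right) = \frac{5}{2} \approx 2.5$)
$O{\left(R,Q \right)} = \frac{1}{2}$ ($O{\left(R,Q \right)} = \frac{\frac{5}{2} \cdot 1^{-1}}{5} = \frac{\frac{5}{2} \cdot 1}{5} = \frac{1}{5} \cdot \frac{5}{2} = \frac{1}{2}$)
$O{\left(-5,7 \right)} \left(-5030\right) = \frac{1}{2} \left(-5030\right) = -2515$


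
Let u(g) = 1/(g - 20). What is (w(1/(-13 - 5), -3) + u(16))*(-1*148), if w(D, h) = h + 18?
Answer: -2183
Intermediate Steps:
w(D, h) = 18 + h
u(g) = 1/(-20 + g)
(w(1/(-13 - 5), -3) + u(16))*(-1*148) = ((18 - 3) + 1/(-20 + 16))*(-1*148) = (15 + 1/(-4))*(-148) = (15 - 1/4)*(-148) = (59/4)*(-148) = -2183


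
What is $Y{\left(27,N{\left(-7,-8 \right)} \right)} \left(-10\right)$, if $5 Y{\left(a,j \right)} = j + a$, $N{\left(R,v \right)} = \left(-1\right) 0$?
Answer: $-54$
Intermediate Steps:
$N{\left(R,v \right)} = 0$
$Y{\left(a,j \right)} = \frac{a}{5} + \frac{j}{5}$ ($Y{\left(a,j \right)} = \frac{j + a}{5} = \frac{a + j}{5} = \frac{a}{5} + \frac{j}{5}$)
$Y{\left(27,N{\left(-7,-8 \right)} \right)} \left(-10\right) = \left(\frac{1}{5} \cdot 27 + \frac{1}{5} \cdot 0\right) \left(-10\right) = \left(\frac{27}{5} + 0\right) \left(-10\right) = \frac{27}{5} \left(-10\right) = -54$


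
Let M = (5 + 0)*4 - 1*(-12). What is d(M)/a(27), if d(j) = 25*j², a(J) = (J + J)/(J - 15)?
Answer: 51200/9 ≈ 5688.9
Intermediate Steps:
M = 32 (M = 5*4 + 12 = 20 + 12 = 32)
a(J) = 2*J/(-15 + J) (a(J) = (2*J)/(-15 + J) = 2*J/(-15 + J))
d(M)/a(27) = (25*32²)/((2*27/(-15 + 27))) = (25*1024)/((2*27/12)) = 25600/((2*27*(1/12))) = 25600/(9/2) = 25600*(2/9) = 51200/9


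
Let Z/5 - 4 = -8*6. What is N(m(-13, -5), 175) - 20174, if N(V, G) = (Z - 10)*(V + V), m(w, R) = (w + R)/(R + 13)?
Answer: -19139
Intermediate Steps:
Z = -220 (Z = 20 + 5*(-8*6) = 20 + 5*(-48) = 20 - 240 = -220)
m(w, R) = (R + w)/(13 + R)
N(V, G) = -460*V (N(V, G) = (-220 - 10)*(V + V) = -460*V)
N(m(-13, -5), 175) - 20174 = -460*(-5 - 13)/(13 - 5) - 20174 = -460*(-18)/8 - 20174 = -115*(-18)/2 - 20174 = -460*(-9/4) - 20174 = 1035 - 20174 = -19139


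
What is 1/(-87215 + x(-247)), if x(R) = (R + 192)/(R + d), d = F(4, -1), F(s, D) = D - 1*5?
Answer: -23/2005940 ≈ -1.1466e-5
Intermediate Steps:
F(s, D) = -5 + D (F(s, D) = D - 5 = -5 + D)
d = -6 (d = -5 - 1 = -6)
x(R) = (192 + R)/(-6 + R) (x(R) = (R + 192)/(R - 6) = (192 + R)/(-6 + R))
1/(-87215 + x(-247)) = 1/(-87215 + (192 - 247)/(-6 - 247)) = 1/(-87215 - 55/(-253)) = 1/(-87215 - 1/253*(-55)) = 1/(-87215 + 5/23) = 1/(-2005940/23) = -23/2005940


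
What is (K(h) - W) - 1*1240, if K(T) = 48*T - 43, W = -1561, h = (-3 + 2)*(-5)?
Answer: 518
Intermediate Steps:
h = 5 (h = -1*(-5) = 5)
K(T) = -43 + 48*T
(K(h) - W) - 1*1240 = ((-43 + 48*5) - 1*(-1561)) - 1*1240 = ((-43 + 240) + 1561) - 1240 = (197 + 1561) - 1240 = 1758 - 1240 = 518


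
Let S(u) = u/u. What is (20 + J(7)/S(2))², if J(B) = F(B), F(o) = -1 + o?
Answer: 676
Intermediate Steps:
S(u) = 1
J(B) = -1 + B
(20 + J(7)/S(2))² = (20 + (-1 + 7)/1)² = (20 + 6*1)² = (20 + 6)² = 26² = 676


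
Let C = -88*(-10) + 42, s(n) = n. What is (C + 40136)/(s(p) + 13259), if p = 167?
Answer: 20529/6713 ≈ 3.0581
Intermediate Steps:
C = 922 (C = 880 + 42 = 922)
(C + 40136)/(s(p) + 13259) = (922 + 40136)/(167 + 13259) = 41058/13426 = 41058*(1/13426) = 20529/6713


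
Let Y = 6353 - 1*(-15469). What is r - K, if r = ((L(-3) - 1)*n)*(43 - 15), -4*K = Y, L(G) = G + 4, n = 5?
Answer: 10911/2 ≈ 5455.5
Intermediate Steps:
L(G) = 4 + G
Y = 21822 (Y = 6353 + 15469 = 21822)
K = -10911/2 (K = -¼*21822 = -10911/2 ≈ -5455.5)
r = 0 (r = (((4 - 3) - 1)*5)*(43 - 15) = ((1 - 1)*5)*28 = (0*5)*28 = 0*28 = 0)
r - K = 0 - 1*(-10911/2) = 0 + 10911/2 = 10911/2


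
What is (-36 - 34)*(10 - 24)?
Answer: 980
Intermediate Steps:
(-36 - 34)*(10 - 24) = -70*(-14) = 980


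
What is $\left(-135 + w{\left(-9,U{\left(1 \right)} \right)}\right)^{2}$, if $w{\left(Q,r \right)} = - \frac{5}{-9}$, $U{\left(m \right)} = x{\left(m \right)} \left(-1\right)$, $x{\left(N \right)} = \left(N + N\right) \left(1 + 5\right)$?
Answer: $\frac{1464100}{81} \approx 18075.0$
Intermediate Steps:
$x{\left(N \right)} = 12 N$ ($x{\left(N \right)} = 2 N 6 = 12 N$)
$U{\left(m \right)} = - 12 m$ ($U{\left(m \right)} = 12 m \left(-1\right) = - 12 m$)
$w{\left(Q,r \right)} = \frac{5}{9}$ ($w{\left(Q,r \right)} = \left(-5\right) \left(- \frac{1}{9}\right) = \frac{5}{9}$)
$\left(-135 + w{\left(-9,U{\left(1 \right)} \right)}\right)^{2} = \left(-135 + \frac{5}{9}\right)^{2} = \left(- \frac{1210}{9}\right)^{2} = \frac{1464100}{81}$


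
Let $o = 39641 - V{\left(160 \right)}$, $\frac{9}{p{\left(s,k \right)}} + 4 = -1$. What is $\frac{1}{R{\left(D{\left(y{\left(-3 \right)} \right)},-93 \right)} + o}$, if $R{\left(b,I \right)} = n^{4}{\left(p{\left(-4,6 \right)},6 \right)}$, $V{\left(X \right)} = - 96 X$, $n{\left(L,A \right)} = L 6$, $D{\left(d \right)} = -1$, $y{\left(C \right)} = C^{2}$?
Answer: $\frac{625}{42878681} \approx 1.4576 \cdot 10^{-5}$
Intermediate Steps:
$p{\left(s,k \right)} = - \frac{9}{5}$ ($p{\left(s,k \right)} = \frac{9}{-4 - 1} = \frac{9}{-5} = 9 \left(- \frac{1}{5}\right) = - \frac{9}{5}$)
$n{\left(L,A \right)} = 6 L$
$R{\left(b,I \right)} = \frac{8503056}{625}$ ($R{\left(b,I \right)} = \left(6 \left(- \frac{9}{5}\right)\right)^{4} = \left(- \frac{54}{5}\right)^{4} = \frac{8503056}{625}$)
$o = 55001$ ($o = 39641 - \left(-96\right) 160 = 39641 - -15360 = 39641 + 15360 = 55001$)
$\frac{1}{R{\left(D{\left(y{\left(-3 \right)} \right)},-93 \right)} + o} = \frac{1}{\frac{8503056}{625} + 55001} = \frac{1}{\frac{42878681}{625}} = \frac{625}{42878681}$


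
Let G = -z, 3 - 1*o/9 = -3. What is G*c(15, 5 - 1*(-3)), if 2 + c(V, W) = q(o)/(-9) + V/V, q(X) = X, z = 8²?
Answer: 448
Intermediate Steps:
z = 64
o = 54 (o = 27 - 9*(-3) = 27 + 27 = 54)
c(V, W) = -7 (c(V, W) = -2 + (54/(-9) + V/V) = -2 + (54*(-⅑) + 1) = -2 + (-6 + 1) = -2 - 5 = -7)
G = -64 (G = -1*64 = -64)
G*c(15, 5 - 1*(-3)) = -64*(-7) = 448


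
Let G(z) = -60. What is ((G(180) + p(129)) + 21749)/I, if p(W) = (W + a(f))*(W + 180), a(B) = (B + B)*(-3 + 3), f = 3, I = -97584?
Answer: -30775/48792 ≈ -0.63074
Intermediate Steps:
a(B) = 0 (a(B) = (2*B)*0 = 0)
p(W) = W*(180 + W) (p(W) = (W + 0)*(W + 180) = W*(180 + W))
((G(180) + p(129)) + 21749)/I = ((-60 + 129*(180 + 129)) + 21749)/(-97584) = ((-60 + 129*309) + 21749)*(-1/97584) = ((-60 + 39861) + 21749)*(-1/97584) = (39801 + 21749)*(-1/97584) = 61550*(-1/97584) = -30775/48792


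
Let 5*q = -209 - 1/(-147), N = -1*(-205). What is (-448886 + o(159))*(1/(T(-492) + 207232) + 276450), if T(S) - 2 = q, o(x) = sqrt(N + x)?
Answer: -9448946784494715405/76143134 + 42099538789335*sqrt(91)/76143134 ≈ -1.2409e+11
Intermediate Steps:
N = 205
o(x) = sqrt(205 + x)
q = -30722/735 (q = (-209 - 1/(-147))/5 = (-209 - 1*(-1/147))/5 = (-209 + 1/147)/5 = (1/5)*(-30722/147) = -30722/735 ≈ -41.799)
T(S) = -29252/735 (T(S) = 2 - 30722/735 = -29252/735)
(-448886 + o(159))*(1/(T(-492) + 207232) + 276450) = (-448886 + sqrt(205 + 159))*(1/(-29252/735 + 207232) + 276450) = (-448886 + sqrt(364))*(1/(152286268/735) + 276450) = (-448886 + 2*sqrt(91))*(735/152286268 + 276450) = (-448886 + 2*sqrt(91))*(42099538789335/152286268) = -9448946784494715405/76143134 + 42099538789335*sqrt(91)/76143134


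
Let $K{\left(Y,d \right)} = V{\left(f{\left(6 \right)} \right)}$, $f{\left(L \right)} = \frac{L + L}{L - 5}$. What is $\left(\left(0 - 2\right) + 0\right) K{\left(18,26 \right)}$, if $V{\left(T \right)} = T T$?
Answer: $-288$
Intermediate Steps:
$f{\left(L \right)} = \frac{2 L}{-5 + L}$
$V{\left(T \right)} = T^{2}$
$K{\left(Y,d \right)} = 144$ ($K{\left(Y,d \right)} = \left(2 \cdot 6 \frac{1}{-5 + 6}\right)^{2} = \left(2 \cdot 6 \cdot 1^{-1}\right)^{2} = \left(2 \cdot 6 \cdot 1\right)^{2} = 12^{2} = 144$)
$\left(\left(0 - 2\right) + 0\right) K{\left(18,26 \right)} = \left(\left(0 - 2\right) + 0\right) 144 = \left(-2 + 0\right) 144 = \left(-2\right) 144 = -288$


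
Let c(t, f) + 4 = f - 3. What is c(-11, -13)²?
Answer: 400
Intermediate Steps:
c(t, f) = -7 + f (c(t, f) = -4 + (f - 3) = -4 + (-3 + f) = -7 + f)
c(-11, -13)² = (-7 - 13)² = (-20)² = 400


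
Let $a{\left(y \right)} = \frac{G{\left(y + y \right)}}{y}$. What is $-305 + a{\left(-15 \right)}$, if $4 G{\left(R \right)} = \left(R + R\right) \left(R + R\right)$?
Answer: $-365$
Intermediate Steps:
$G{\left(R \right)} = R^{2}$ ($G{\left(R \right)} = \frac{\left(R + R\right) \left(R + R\right)}{4} = \frac{2 R 2 R}{4} = \frac{4 R^{2}}{4} = R^{2}$)
$a{\left(y \right)} = 4 y$ ($a{\left(y \right)} = \frac{\left(y + y\right)^{2}}{y} = \frac{\left(2 y\right)^{2}}{y} = \frac{4 y^{2}}{y} = 4 y$)
$-305 + a{\left(-15 \right)} = -305 + 4 \left(-15\right) = -305 - 60 = -365$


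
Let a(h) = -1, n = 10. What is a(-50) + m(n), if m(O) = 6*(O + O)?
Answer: 119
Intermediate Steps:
m(O) = 12*O (m(O) = 6*(2*O) = 12*O)
a(-50) + m(n) = -1 + 12*10 = -1 + 120 = 119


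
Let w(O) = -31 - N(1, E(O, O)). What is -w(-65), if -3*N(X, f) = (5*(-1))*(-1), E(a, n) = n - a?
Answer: 88/3 ≈ 29.333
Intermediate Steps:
N(X, f) = -5/3 (N(X, f) = -5*(-1)*(-1)/3 = -(-5)*(-1)/3 = -1/3*5 = -5/3)
w(O) = -88/3 (w(O) = -31 - 1*(-5/3) = -31 + 5/3 = -88/3)
-w(-65) = -1*(-88/3) = 88/3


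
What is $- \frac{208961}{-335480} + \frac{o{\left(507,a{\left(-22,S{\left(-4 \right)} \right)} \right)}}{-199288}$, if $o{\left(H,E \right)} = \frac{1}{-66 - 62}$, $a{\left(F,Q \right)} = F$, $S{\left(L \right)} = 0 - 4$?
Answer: $\frac{666294758223}{1069714211840} \approx 0.62287$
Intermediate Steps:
$S{\left(L \right)} = -4$
$o{\left(H,E \right)} = - \frac{1}{128}$ ($o{\left(H,E \right)} = \frac{1}{-128} = - \frac{1}{128}$)
$- \frac{208961}{-335480} + \frac{o{\left(507,a{\left(-22,S{\left(-4 \right)} \right)} \right)}}{-199288} = - \frac{208961}{-335480} - \frac{1}{128 \left(-199288\right)} = \left(-208961\right) \left(- \frac{1}{335480}\right) - - \frac{1}{25508864} = \frac{208961}{335480} + \frac{1}{25508864} = \frac{666294758223}{1069714211840}$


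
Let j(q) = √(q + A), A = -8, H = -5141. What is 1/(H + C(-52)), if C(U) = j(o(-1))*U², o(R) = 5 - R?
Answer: -5141/41053113 - 2704*I*√2/41053113 ≈ -0.00012523 - 9.3148e-5*I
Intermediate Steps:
j(q) = √(-8 + q) (j(q) = √(q - 8) = √(-8 + q))
C(U) = I*√2*U² (C(U) = √(-8 + (5 - 1*(-1)))*U² = √(-8 + (5 + 1))*U² = √(-8 + 6)*U² = √(-2)*U² = (I*√2)*U² = I*√2*U²)
1/(H + C(-52)) = 1/(-5141 + I*√2*(-52)²) = 1/(-5141 + I*√2*2704) = 1/(-5141 + 2704*I*√2)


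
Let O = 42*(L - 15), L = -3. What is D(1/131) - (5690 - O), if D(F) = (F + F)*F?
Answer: -110619804/17161 ≈ -6446.0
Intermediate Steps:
D(F) = 2*F² (D(F) = (2*F)*F = 2*F²)
O = -756 (O = 42*(-3 - 15) = 42*(-18) = -756)
D(1/131) - (5690 - O) = 2*(1/131)² - (5690 - 1*(-756)) = 2*(1/131)² - (5690 + 756) = 2*(1/17161) - 1*6446 = 2/17161 - 6446 = -110619804/17161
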